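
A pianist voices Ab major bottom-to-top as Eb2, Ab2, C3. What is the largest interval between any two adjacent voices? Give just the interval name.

P4

Adjacent intervals: Eb2→Ab2 = perfect fourth; Ab2→C3 = major third.
The largest is Eb2 to Ab2, a perfect fourth (5 semitones).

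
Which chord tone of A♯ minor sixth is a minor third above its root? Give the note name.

Spelling the chord: A♯ C♯ E♯ F𝄪.
The root is A♯. A minor third above A♯ is C♯.
C♯ is the chord's 3rd.

C#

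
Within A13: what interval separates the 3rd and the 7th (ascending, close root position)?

diminished fifth

Spelling the chord: A–C♯–E–G–B–F♯.
That puts C♯ below G.
5 letter names make it a fifth; at 6 semitones (a half step narrower than perfect) the quality is diminished.
This 3–7 tritone is the characteristic tension at the heart of the dominant sound.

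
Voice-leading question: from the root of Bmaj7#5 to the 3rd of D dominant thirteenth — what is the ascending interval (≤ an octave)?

perfect fifth

The root of Bmaj7#5 is B; the 3rd of D dominant thirteenth is F#.
B up to F# spans 5 letter names and 7 semitones — a perfect fifth.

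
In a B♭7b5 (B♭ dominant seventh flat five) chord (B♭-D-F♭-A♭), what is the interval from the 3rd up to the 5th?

d3

The 3rd is D and the 5th is F♭.
D up to F♭ is 2 semitones, a whole step narrower than a major third, so the interval is diminished.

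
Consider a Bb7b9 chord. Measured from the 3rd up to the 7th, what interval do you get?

diminished fifth

Bb7b9: Bb, D, F, Ab, Cb.
3rd = D; 7th = Ab.
5 letter names make it a fifth; at 6 semitones (a half step narrower than perfect) the quality is diminished.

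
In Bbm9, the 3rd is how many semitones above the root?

Bb minor ninth: Bb Db F Ab C.
Bb to Db is a minor third: 3 semitones.

3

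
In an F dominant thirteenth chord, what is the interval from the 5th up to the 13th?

F13 (F dominant thirteenth) is spelled F-A-C-Eb-G-D.
5th = C; 13th = D.
From C to D is 14 semitones, exactly the major ninth.

major ninth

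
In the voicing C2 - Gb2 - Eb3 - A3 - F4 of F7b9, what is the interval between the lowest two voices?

Those voices are C2 and Gb2.
5 letter names make it a fifth; at 6 semitones (a half step narrower than perfect) the quality is diminished.

d5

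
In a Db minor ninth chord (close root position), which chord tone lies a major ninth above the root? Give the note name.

Spelling the chord: Db-Fb-Ab-Cb-Eb.
The root is Db. A major ninth above Db is Eb.
Eb is the chord's 9th.

Eb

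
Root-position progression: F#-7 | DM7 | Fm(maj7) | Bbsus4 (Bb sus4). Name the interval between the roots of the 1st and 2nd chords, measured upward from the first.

The roots are F# and D.
From F# to D: 8 semitones over a sixth = minor.

minor sixth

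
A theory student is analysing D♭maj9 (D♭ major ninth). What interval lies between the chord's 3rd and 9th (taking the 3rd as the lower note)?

D♭maj9 (D♭ major ninth) is spelled D♭-F-A♭-C-E♭.
That puts F below E♭.
7 letter names make it a seventh; at 10 semitones (a half step narrower than major) the quality is minor.

minor 7th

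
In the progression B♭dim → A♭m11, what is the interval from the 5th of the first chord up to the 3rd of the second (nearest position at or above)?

P5

The 5th of B♭dim is F♭; the 3rd of A♭m11 is C♭.
Counting 5 letters and 7 half steps from F♭ gives a perfect fifth.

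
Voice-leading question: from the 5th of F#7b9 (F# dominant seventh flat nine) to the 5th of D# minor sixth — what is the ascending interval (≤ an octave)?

major sixth

The 5th of F#7b9 (F# dominant seventh flat nine) is C#; the 5th of D# minor sixth is A#.
Counting 6 letters and 9 half steps from C# gives a major sixth.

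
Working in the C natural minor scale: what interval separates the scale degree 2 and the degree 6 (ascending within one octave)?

Spelling the C natural minor scale: C D Eb F G Ab Bb.
So we need the interval from D up to Ab.
D up to Ab is 6 semitones, a half step narrower than a perfect fifth, so the interval is diminished.

diminished fifth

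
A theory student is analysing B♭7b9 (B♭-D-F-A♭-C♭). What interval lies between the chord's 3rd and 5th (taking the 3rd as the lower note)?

minor third

That puts D below F.
D up to F is 3 semitones, a half step narrower than a major third, so the interval is minor.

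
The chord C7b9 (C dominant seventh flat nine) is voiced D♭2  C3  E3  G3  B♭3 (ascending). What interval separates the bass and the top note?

major thirteenth

The outer voices are D♭2 and B♭3.
D♭ up to B♭ spans 13 letter names and 21 semitones — a major thirteenth.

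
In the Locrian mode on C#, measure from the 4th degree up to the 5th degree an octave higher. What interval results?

Spelling the Locrian mode on C#: C# D E F# G A B.
That puts F# below G.
9 letter names make it a ninth; at 13 semitones (a half step narrower than major) the quality is minor.

minor ninth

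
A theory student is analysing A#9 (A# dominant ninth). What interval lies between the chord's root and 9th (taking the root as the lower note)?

Spelling the chord: A#-C##-E#-G#-B#.
Root = A#; 9th = B#.
Counting 9 letters and 14 half steps from A# gives a major ninth.

major ninth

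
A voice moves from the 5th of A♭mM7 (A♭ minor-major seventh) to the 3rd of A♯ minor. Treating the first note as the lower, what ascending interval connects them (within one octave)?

augmented sixth

The 5th of A♭mM7 (A♭ minor-major seventh) is E♭; the 3rd of A♯ minor is C♯.
E♭ up to C♯ is 10 semitones, a half step wider than a major sixth, so the interval is augmented.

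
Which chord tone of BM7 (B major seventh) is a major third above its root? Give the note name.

BM7 is spelled B D# F# A#.
The root is B. A major third above B is D#.
D# is the chord's 3rd.

D#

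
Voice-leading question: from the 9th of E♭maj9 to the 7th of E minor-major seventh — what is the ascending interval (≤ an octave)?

E♭maj9 has F as its 9th, and E minor-major seventh has D♯ as its 7th.
F up to D♯ is 10 semitones, a half step wider than a major sixth, so the interval is augmented.

augmented 6th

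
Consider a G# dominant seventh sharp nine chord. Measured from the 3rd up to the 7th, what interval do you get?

G#7#9: G#–B#–D#–F#–A##.
The 3rd is B# and the 7th is F#.
5 letter names make it a fifth; at 6 semitones (a half step narrower than perfect) the quality is diminished.

diminished fifth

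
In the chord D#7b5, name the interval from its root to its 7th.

D#7b5 is spelled D#-F##-A-C#.
That puts D# below C#.
7 letter names make it a seventh; at 10 semitones (a half step narrower than major) the quality is minor.

minor seventh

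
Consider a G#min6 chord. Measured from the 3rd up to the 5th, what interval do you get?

Spelling the chord: G#–B–D#–E#.
The 3rd is B and the 5th is D#.
B up to D# spans 3 letter names and 4 semitones — a major third.

M3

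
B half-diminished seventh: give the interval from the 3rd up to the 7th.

perfect fifth

Bø: B–D–F–A.
3rd = D; 7th = A.
From D to A is 7 semitones, exactly the perfect fifth.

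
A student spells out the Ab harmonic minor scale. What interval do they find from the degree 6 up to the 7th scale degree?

The scale runs Ab Bb Cb Db Eb Fb G.
Degree 6 = Fb; degree 7 = G.
From Fb to G: 3 semitones over a second = augmented.

augmented second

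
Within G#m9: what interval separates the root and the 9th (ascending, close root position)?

G#m9 (G# minor ninth): G#-B-D#-F#-A#.
The root is G# and the 9th is A#.
G# up to A# spans 9 letter names and 14 semitones — a major ninth.

major ninth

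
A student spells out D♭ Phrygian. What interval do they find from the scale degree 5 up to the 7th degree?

minor third

D♭ phrygian: D♭ E𝄫 F♭ G♭ A♭ B𝄫 C♭.
So we need the interval from A♭ up to C♭.
3 letter names make it a third; at 3 semitones (a half step narrower than major) the quality is minor.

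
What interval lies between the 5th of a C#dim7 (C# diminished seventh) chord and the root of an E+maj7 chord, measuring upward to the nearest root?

major sixth

C#dim7 (C# diminished seventh) has G as its 5th, and E+maj7 has E as its root.
From G to E is 9 semitones, exactly the major sixth.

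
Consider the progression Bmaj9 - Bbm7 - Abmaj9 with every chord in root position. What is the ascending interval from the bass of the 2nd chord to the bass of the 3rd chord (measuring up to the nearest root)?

The roots are Bb and Ab.
From Bb to Ab: 10 semitones over a seventh = minor.

minor seventh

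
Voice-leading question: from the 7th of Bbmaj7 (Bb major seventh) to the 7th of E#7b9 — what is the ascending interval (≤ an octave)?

The 7th of Bbmaj7 (Bb major seventh) is A; the 7th of E#7b9 is D#.
4 letter names make it a fourth; at 6 semitones (a half step wider than perfect) the quality is augmented.

A4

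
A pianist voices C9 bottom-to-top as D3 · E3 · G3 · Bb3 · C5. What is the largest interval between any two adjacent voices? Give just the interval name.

major 9th

Adjacent intervals: D3→E3 = major second; E3→G3 = minor third; G3→Bb3 = minor third; Bb3→C5 = major ninth.
The largest is Bb3 to C5, a major ninth (14 semitones).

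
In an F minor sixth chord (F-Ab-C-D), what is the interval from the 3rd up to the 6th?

The 3rd is Ab and the 6th is D.
From Ab to D: 6 semitones over a fourth = augmented.

augmented fourth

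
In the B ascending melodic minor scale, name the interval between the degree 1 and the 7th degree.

major seventh

The scale runs B C♯ D E F♯ G♯ A♯.
That puts B below A♯.
From B to A♯ is 11 semitones, exactly the major seventh.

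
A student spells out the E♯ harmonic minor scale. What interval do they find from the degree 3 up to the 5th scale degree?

major third

Spelling the E♯ harmonic minor scale: E♯ F𝄪 G♯ A♯ B♯ C♯ D𝄪.
So we need the interval from G♯ up to B♯.
G♯ up to B♯ spans 3 letter names and 4 semitones — a major third.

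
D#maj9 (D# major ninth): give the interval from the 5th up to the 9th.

perfect fifth

D#maj9: D#–F##–A#–C##–E#.
5th = A#; 9th = E#.
A# up to E# spans 5 letter names and 7 semitones — a perfect fifth.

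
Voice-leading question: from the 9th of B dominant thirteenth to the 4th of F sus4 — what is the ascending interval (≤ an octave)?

diminished 7th

The 9th of B dominant thirteenth is C♯; the 4th of F sus4 is B♭.
C♯ up to B♭ is 9 semitones, a whole step narrower than a major seventh, so the interval is diminished.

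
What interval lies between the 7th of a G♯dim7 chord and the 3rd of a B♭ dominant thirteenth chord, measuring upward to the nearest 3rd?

G♯dim7 has F as its 7th, and B♭ dominant thirteenth has D as its 3rd.
F up to D spans 6 letter names and 9 semitones — a major sixth.

major 6th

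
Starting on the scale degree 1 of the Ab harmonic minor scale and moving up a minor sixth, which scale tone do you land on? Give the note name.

The scale is Ab Bb Cb Db Eb Fb G.
The scale degree 1 is Ab; a minor sixth above that is Fb — scale degree 6.

Fb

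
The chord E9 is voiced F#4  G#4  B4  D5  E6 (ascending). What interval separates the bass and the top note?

minor fourteenth

The outer voices are F#4 and E6.
14 letter names make it a fourteenth; at 22 semitones (a half step narrower than major) the quality is minor.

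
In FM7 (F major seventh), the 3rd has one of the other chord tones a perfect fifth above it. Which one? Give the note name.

FM7: F-A-C-E.
The 3rd is A. A perfect fifth above A is E.
E is the chord's 7th.

E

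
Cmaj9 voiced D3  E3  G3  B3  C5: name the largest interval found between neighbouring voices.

Adjacent intervals: D3→E3 = major second; E3→G3 = minor third; G3→B3 = major third; B3→C5 = minor ninth.
The largest is B3 to C5, a minor ninth (13 semitones).

m9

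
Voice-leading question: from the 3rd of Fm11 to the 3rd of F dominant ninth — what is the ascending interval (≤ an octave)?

Fm11 has A♭ as its 3rd, and F dominant ninth has A as its 3rd.
A♭ up to A is 1 semitone, a half step wider than a perfect unison, so the interval is augmented.

augmented unison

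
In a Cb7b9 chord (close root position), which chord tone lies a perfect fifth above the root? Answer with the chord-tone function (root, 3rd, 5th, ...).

Spelling the chord: Cb-Eb-Gb-Bbb-Dbb.
The root is Cb. A perfect fifth above Cb is Gb.
Gb is the chord's 5th.

5th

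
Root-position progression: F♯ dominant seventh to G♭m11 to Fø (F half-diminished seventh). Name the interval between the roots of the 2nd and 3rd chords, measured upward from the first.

The roots are G♭ and F.
G♭ up to F spans 7 letter names and 11 semitones — a major seventh.

major 7th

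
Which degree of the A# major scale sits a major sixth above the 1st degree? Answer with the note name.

F##

The scale is A# B# C## D# E# F## G##.
The 1st degree is A#; a major sixth above that is F## — scale degree 6.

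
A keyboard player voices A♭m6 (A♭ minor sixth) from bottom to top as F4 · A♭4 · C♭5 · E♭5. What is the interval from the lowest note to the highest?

minor seventh

The outer voices are F4 and E♭5.
F up to E♭ is 10 semitones, a half step narrower than a major seventh, so the interval is minor.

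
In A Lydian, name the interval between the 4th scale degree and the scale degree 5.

minor second

Spelling A Lydian: A B C♯ D♯ E F♯ G♯.
So we need the interval from D♯ up to E.
2 letter names make it a second; at 1 semitone (a half step narrower than major) the quality is minor.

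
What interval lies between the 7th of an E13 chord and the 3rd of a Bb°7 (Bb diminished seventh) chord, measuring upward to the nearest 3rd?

The 7th of E13 is D; the 3rd of Bb°7 (Bb diminished seventh) is Db.
8 letter names make it an octave; at 11 semitones (a half step narrower than perfect) the quality is diminished.

d8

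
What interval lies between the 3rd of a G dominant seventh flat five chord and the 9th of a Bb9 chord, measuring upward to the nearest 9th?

G dominant seventh flat five has B as its 3rd, and Bb9 has C as its 9th.
From B to C: 1 semitone over a second = minor.

minor second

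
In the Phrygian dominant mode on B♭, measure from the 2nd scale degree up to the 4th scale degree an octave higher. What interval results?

The scale runs B♭ C♭ D E♭ F G♭ A♭.
So we need the interval from C♭ up to E♭.
From C♭ to E♭ is 16 semitones, exactly the major tenth.

M10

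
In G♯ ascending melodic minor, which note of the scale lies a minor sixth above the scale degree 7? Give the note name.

D#

The scale is G♯ A♯ B C♯ D♯ E♯ F𝄪.
The scale degree 7 is F𝄪; a minor sixth above that is D♯ — scale degree 5.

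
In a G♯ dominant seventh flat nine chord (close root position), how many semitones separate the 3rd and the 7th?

The chord tones of G♯7b9 are G♯–B♯–D♯–F♯–A.
B♯ to F♯ is a diminished fifth: 6 semitones.

6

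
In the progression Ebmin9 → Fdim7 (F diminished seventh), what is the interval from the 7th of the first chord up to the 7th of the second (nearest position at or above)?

Ebmin9 has Db as its 7th, and Fdim7 (F diminished seventh) has Ebb as its 7th.
Db up to Ebb is 1 semitone, a half step narrower than a major second, so the interval is minor.

minor 2nd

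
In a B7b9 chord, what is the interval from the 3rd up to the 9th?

diminished seventh

B7b9 (B dominant seventh flat nine): B D# F# A C.
The 3rd is D# and the 9th is C.
D# up to C is 9 semitones, a whole step narrower than a major seventh, so the interval is diminished.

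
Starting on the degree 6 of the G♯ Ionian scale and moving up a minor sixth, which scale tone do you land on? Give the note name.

C#

The scale is G♯ A♯ B♯ C♯ D♯ E♯ F𝄪.
The degree 6 is E♯; a minor sixth above that is C♯ — scale degree 4.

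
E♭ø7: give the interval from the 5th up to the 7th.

Spelling the chord: E♭–G♭–B𝄫–D♭.
That puts B𝄫 below D♭.
Counting 3 letters and 4 half steps from B𝄫 gives a major third.

major third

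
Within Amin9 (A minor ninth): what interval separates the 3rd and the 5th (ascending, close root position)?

M3

Amin9 (A minor ninth): A C E G B.
So we need the interval from C up to E.
Counting 3 letters and 4 half steps from C gives a major third.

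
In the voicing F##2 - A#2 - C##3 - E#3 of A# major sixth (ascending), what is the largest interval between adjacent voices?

Adjacent intervals: F##2→A#2 = minor third; A#2→C##3 = major third; C##3→E#3 = minor third.
The largest is A#2 to C##3, a major third (4 semitones).

major third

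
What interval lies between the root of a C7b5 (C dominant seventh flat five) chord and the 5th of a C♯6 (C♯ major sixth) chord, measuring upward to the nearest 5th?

A5

C7b5 (C dominant seventh flat five) has C as its root, and C♯6 (C♯ major sixth) has G♯ as its 5th.
C up to G♯ is 8 semitones, a half step wider than a perfect fifth, so the interval is augmented.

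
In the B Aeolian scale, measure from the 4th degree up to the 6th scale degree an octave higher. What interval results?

The scale runs B C# D E F# G A.
4th degree = E; degree 6 (up an octave) = G.
From E to G: 15 semitones over a tenth = minor.

m10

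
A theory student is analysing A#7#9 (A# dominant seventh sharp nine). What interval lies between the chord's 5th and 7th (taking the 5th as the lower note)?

minor third

A#7#9 (A# dominant seventh sharp nine): A#, C##, E#, G#, B##.
So we need the interval from E# up to G#.
From E# to G#: 3 semitones over a third = minor.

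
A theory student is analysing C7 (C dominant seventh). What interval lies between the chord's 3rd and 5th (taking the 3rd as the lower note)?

Spelling the chord: C-E-G-Bb.
The 3rd is E and the 5th is G.
From E to G: 3 semitones over a third = minor.

minor 3rd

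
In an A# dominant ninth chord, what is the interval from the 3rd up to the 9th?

The chord tones of A# dominant ninth are A#-C##-E#-G#-B#.
So we need the interval from C## up to B#.
From C## to B#: 10 semitones over a seventh = minor.

minor seventh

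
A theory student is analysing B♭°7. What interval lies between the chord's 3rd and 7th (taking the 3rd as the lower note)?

Spelling the chord: B♭ D♭ F♭ A𝄫.
That puts D♭ below A𝄫.
D♭ up to A𝄫 is 6 semitones, a half step narrower than a perfect fifth, so the interval is diminished.

d5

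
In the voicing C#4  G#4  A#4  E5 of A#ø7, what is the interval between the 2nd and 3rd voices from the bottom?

Those voices are G#4 and A#4.
Counting 2 letters and 2 half steps from G# gives a major second.

major second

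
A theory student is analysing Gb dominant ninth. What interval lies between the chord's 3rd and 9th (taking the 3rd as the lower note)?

minor seventh

Gb9: Gb Bb Db Fb Ab.
So we need the interval from Bb up to Ab.
7 letter names make it a seventh; at 10 semitones (a half step narrower than major) the quality is minor.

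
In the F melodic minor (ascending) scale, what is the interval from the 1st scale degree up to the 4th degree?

perfect fourth

The scale runs F G Ab Bb C D E.
1st scale degree = F; 4th degree = Bb.
F up to Bb spans 4 letter names and 5 semitones — a perfect fourth.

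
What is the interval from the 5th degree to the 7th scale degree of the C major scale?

C major: C D E F G A B.
That puts G below B.
G up to B spans 3 letter names and 4 semitones — a major third.

major 3rd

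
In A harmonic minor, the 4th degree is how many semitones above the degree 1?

The scale is A B C D E F G#.
A up to D is a perfect fourth — 5 semitones.

5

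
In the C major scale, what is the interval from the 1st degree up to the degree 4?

The scale runs C D E F G A B.
So we need the interval from C up to F.
Counting 4 letters and 5 half steps from C gives a perfect fourth.

perfect fourth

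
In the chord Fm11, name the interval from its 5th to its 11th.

m7

F minor eleventh is spelled F, Ab, C, Eb, G, Bb.
So we need the interval from C up to Bb.
7 letter names make it a seventh; at 10 semitones (a half step narrower than major) the quality is minor.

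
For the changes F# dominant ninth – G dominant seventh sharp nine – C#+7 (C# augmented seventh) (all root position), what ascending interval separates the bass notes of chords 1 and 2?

minor second

The roots are F# and G.
F# up to G is 1 semitone, a half step narrower than a major second, so the interval is minor.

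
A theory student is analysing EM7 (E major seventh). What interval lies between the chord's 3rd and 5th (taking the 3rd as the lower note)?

minor third

EΔ7 is spelled E, G#, B, D#.
So we need the interval from G# up to B.
3 letter names make it a third; at 3 semitones (a half step narrower than major) the quality is minor.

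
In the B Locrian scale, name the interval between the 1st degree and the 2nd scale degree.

The scale runs B C D E F G A.
1st degree = B; degree 2 = C.
B up to C is 1 semitone, a half step narrower than a major second, so the interval is minor.

minor second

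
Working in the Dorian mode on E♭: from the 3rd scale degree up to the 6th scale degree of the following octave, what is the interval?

augmented eleventh

E♭ dorian: E♭ F G♭ A♭ B♭ C D♭.
So we need the interval from G♭ up to C.
G♭ up to C is 18 semitones, a half step wider than a perfect eleventh, so the interval is augmented.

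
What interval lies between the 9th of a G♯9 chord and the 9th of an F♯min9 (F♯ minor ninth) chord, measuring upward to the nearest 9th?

minor 7th

G♯9 has A♯ as its 9th, and F♯min9 (F♯ minor ninth) has G♯ as its 9th.
7 letter names make it a seventh; at 10 semitones (a half step narrower than major) the quality is minor.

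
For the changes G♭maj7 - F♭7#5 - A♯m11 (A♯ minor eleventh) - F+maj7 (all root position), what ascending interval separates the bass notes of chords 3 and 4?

The roots are A♯ and F.
From A♯ to F: 7 semitones over a sixth = diminished.

diminished 6th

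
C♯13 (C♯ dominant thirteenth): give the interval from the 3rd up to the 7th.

The chord tones of C♯13 are C♯ E♯ G♯ B D♯ A♯.
So we need the interval from E♯ up to B.
5 letter names make it a fifth; at 6 semitones (a half step narrower than perfect) the quality is diminished.
This 3–7 tritone is the characteristic tension at the heart of the dominant sound.

diminished fifth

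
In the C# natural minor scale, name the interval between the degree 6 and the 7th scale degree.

major 2nd

The scale runs C# D# E F# G# A B.
That puts A below B.
A up to B spans 2 letter names and 2 semitones — a major second.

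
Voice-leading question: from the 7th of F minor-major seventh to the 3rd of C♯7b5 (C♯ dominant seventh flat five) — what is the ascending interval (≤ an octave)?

F minor-major seventh has E as its 7th, and C♯7b5 (C♯ dominant seventh flat five) has E♯ as its 3rd.
E up to E♯ is 1 semitone, a half step wider than a perfect unison, so the interval is augmented.

A1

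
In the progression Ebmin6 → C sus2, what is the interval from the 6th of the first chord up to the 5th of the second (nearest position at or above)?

Ebmin6 has C as its 6th, and C sus2 has G as its 5th.
From C to G is 7 semitones, exactly the perfect fifth.

perfect 5th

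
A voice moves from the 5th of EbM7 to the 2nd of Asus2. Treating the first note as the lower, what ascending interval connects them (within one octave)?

augmented unison

EbM7 has Bb as its 5th, and Asus2 has B as its 2nd.
From Bb to B: 1 semitone over a unison = augmented.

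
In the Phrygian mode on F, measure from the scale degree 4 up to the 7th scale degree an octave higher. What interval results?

perfect 11th

F phrygian: F G♭ A♭ B♭ C D♭ E♭.
The scale degree 4 is B♭ and the 7th scale degree (up an octave) is E♭.
B♭ up to E♭ spans 11 letter names and 17 semitones — a perfect eleventh.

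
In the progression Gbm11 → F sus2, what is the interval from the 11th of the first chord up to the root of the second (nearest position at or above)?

The 11th of Gbm11 is Cb; the root of F sus2 is F.
Cb up to F is 6 semitones, a half step wider than a perfect fourth, so the interval is augmented.

augmented fourth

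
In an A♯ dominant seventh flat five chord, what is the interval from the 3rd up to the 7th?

A♯7b5 (A♯ dominant seventh flat five): A♯ C𝄪 E G♯.
3rd = C𝄪; 7th = G♯.
From C𝄪 to G♯: 6 semitones over a fifth = diminished.
That tritone between 3rd and 7th is what gives the dominant seventh its pull toward resolution.

diminished 5th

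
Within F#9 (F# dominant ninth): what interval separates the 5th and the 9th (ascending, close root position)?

perfect fifth

The chord tones of F#9 (F# dominant ninth) are F#–A#–C#–E–G#.
So we need the interval from C# up to G#.
C# up to G# spans 5 letter names and 7 semitones — a perfect fifth.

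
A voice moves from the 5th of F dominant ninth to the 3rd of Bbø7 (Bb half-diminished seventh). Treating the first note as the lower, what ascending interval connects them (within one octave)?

minor 2nd

F dominant ninth has C as its 5th, and Bbø7 (Bb half-diminished seventh) has Db as its 3rd.
2 letter names make it a second; at 1 semitone (a half step narrower than major) the quality is minor.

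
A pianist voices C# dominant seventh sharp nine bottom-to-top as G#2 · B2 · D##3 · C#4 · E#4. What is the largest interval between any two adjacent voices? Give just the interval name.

diminished 7th

Adjacent intervals: G#2→B2 = minor third; B2→D##3 = augmented third; D##3→C#4 = diminished seventh; C#4→E#4 = major third.
The largest is D##3 to C#4, a diminished seventh (9 semitones).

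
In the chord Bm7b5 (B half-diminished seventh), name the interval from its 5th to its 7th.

major third

B half-diminished seventh is spelled B, D, F, A.
So we need the interval from F up to A.
F up to A spans 3 letter names and 4 semitones — a major third.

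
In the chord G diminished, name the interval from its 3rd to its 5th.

G° (G diminished): G–B♭–D♭.
3rd = B♭; 5th = D♭.
From B♭ to D♭: 3 semitones over a third = minor.

minor 3rd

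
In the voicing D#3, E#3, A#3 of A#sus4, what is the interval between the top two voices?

perfect 4th

Those voices are E#3 and A#3.
Counting 4 letters and 5 half steps from E# gives a perfect fourth.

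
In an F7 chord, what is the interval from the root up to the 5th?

perfect fifth

Spelling the chord: F–A–C–Eb.
So we need the interval from F up to C.
Counting 5 letters and 7 half steps from F gives a perfect fifth.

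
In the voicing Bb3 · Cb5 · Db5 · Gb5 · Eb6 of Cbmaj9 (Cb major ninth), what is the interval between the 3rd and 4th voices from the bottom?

Those voices are Db5 and Gb5.
Counting 4 letters and 5 half steps from Db gives a perfect fourth.

perfect fourth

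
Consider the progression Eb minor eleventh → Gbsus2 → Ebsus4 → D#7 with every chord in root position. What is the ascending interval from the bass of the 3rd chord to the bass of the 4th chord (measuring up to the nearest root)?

The roots are Eb and D#.
Eb up to D# is 12 semitones, a half step wider than a major seventh, so the interval is augmented.

augmented 7th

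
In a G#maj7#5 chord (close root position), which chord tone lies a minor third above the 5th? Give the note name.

G#+maj7 (G# augmented major seventh): G#-B#-D##-F##.
The 5th is D##. A minor third above D## is F##.
F## is the chord's 7th.

F##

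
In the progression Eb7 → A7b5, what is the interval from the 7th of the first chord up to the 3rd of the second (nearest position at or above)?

Eb7 has Db as its 7th, and A7b5 has C# as its 3rd.
From Db to C#: 12 semitones over a seventh = augmented.

augmented seventh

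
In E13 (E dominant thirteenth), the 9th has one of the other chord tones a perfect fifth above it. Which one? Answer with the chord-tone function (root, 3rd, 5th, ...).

E dominant thirteenth: E-G#-B-D-F#-C#.
The 9th is F#. A perfect fifth above F# is C#.
C# is the chord's 13th.

13th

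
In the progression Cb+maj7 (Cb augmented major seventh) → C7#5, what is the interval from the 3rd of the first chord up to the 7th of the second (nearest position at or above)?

Cb+maj7 (Cb augmented major seventh) has Eb as its 3rd, and C7#5 has Bb as its 7th.
Eb up to Bb spans 5 letter names and 7 semitones — a perfect fifth.

perfect fifth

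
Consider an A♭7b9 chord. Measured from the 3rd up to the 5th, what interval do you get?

minor third

A♭7b9 is spelled A♭–C–E♭–G♭–B𝄫.
That puts C below E♭.
C up to E♭ is 3 semitones, a half step narrower than a major third, so the interval is minor.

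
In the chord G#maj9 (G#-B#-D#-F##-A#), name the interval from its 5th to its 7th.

5th = D#; 7th = F##.
D# up to F## spans 3 letter names and 4 semitones — a major third.

major 3rd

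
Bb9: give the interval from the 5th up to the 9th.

Bb9 is spelled Bb D F Ab C.
So we need the interval from F up to C.
F up to C spans 5 letter names and 7 semitones — a perfect fifth.

perfect 5th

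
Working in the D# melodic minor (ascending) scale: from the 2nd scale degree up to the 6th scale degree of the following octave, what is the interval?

P12

D# melodic minor: D# E# F# G# A# B# C##.
The 2nd scale degree is E# and the degree 6 (up an octave) is B#.
Counting 12 letters and 19 half steps from E# gives a perfect twelfth.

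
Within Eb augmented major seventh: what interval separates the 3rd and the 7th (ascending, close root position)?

The chord tones of Ebmaj7#5 (Eb augmented major seventh) are Eb, G, B, D.
3rd = G; 7th = D.
Counting 5 letters and 7 half steps from G gives a perfect fifth.

perfect 5th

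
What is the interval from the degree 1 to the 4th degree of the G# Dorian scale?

G# dorian: G# A# B C# D# E# F#.
So we need the interval from G# up to C#.
Counting 4 letters and 5 half steps from G# gives a perfect fourth.

perfect fourth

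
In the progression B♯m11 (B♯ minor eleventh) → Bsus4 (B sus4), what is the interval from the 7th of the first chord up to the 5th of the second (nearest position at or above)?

minor sixth

B♯m11 (B♯ minor eleventh) has A♯ as its 7th, and Bsus4 (B sus4) has F♯ as its 5th.
From A♯ to F♯: 8 semitones over a sixth = minor.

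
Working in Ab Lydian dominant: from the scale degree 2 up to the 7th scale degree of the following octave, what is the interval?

m13

Spelling Ab Lydian dominant: Ab Bb C D Eb F Gb.
The scale degree 2 is Bb and the scale degree 7 (up an octave) is Gb.
13 letter names make it a thirteenth; at 20 semitones (a half step narrower than major) the quality is minor.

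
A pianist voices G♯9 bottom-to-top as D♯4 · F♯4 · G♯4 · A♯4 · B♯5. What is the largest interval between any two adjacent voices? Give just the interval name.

major ninth

Adjacent intervals: D♯4→F♯4 = minor third; F♯4→G♯4 = major second; G♯4→A♯4 = major second; A♯4→B♯5 = major ninth.
The largest is A♯4 to B♯5, a major ninth (14 semitones).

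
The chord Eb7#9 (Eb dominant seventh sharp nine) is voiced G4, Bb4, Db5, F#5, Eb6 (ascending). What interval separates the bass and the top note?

minor 13th

The outer voices are G4 and Eb6.
13 letter names make it a thirteenth; at 20 semitones (a half step narrower than major) the quality is minor.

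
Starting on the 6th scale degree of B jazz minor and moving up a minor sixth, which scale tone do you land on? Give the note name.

E

The scale is B C♯ D E F♯ G♯ A♯.
The 6th scale degree is G♯; a minor sixth above that is E — scale degree 4.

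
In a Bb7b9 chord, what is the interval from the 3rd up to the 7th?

The chord tones of Bb7b9 are Bb–D–F–Ab–Cb.
The 3rd is D and the 7th is Ab.
5 letter names make it a fifth; at 6 semitones (a half step narrower than perfect) the quality is diminished.

diminished fifth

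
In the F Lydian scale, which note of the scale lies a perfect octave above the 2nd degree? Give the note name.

The scale is F G A B C D E.
The 2nd degree is G; a perfect octave above that is G — scale degree 2.

G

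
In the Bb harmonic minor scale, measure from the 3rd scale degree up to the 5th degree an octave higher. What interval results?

Bb harmonic minor: Bb C Db Eb F Gb A.
That puts Db below F.
From Db to F is 16 semitones, exactly the major tenth.

major tenth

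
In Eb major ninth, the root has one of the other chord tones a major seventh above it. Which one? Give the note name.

D

The chord tones of Eb major ninth are Eb, G, Bb, D, F.
The root is Eb. A major seventh above Eb is D.
D is the chord's 7th.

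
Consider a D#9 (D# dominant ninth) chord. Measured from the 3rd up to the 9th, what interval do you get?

minor seventh

Spelling the chord: D#–F##–A#–C#–E#.
The 3rd is F## and the 9th is E#.
7 letter names make it a seventh; at 10 semitones (a half step narrower than major) the quality is minor.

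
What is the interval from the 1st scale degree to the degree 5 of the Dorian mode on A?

A dorian: A B C D E F♯ G.
The 1st scale degree is A and the 5th degree is E.
From A to E is 7 semitones, exactly the perfect fifth.

perfect fifth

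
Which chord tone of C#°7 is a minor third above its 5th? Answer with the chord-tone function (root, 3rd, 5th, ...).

Spelling the chord: C#–E–G–Bb.
The 5th is G. A minor third above G is Bb.
Bb is the chord's 7th.

7th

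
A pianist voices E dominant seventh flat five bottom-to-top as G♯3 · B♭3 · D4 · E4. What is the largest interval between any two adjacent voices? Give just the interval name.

Adjacent intervals: G♯3→B♭3 = diminished third; B♭3→D4 = major third; D4→E4 = major second.
The largest is B♭3 to D4, a major third (4 semitones).

major 3rd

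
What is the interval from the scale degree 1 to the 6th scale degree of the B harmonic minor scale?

Spelling the B harmonic minor scale: B C# D E F# G A#.
Scale degree 1 = B; degree 6 = G.
From B to G: 8 semitones over a sixth = minor.

m6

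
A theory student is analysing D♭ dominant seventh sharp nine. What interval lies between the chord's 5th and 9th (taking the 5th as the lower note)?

augmented fifth

Spelling the chord: D♭ F A♭ C♭ E.
The 5th is A♭ and the 9th is E.
5 letter names make it a fifth; at 8 semitones (a half step wider than perfect) the quality is augmented.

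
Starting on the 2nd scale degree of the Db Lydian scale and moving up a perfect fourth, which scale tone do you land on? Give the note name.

Ab

The scale is Db Eb F G Ab Bb C.
The 2nd scale degree is Eb; a perfect fourth above that is Ab — scale degree 5.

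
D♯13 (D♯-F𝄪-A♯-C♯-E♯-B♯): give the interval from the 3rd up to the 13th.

P11

So we need the interval from F𝄪 up to B♯.
From F𝄪 to B♯ is 17 semitones, exactly the perfect eleventh.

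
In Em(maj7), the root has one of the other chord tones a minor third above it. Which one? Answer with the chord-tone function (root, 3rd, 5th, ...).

3rd

Spelling the chord: E G B D#.
The root is E. A minor third above E is G.
G is the chord's 3rd.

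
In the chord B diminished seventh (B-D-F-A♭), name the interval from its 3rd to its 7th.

So we need the interval from D up to A♭.
D up to A♭ is 6 semitones, a half step narrower than a perfect fifth, so the interval is diminished.

diminished fifth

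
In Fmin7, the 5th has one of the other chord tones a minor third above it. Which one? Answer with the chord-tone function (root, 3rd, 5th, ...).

Fm7 is spelled F-Ab-C-Eb.
The 5th is C. A minor third above C is Eb.
Eb is the chord's 7th.

7th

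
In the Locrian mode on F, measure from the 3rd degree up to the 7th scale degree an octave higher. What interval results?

F locrian: F Gb Ab Bb Cb Db Eb.
3rd degree = Ab; degree 7 (up an octave) = Eb.
Ab up to Eb spans 12 letter names and 19 semitones — a perfect twelfth.

perfect twelfth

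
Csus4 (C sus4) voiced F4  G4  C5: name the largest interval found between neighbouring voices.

P4

Adjacent intervals: F4→G4 = major second; G4→C5 = perfect fourth.
The largest is G4 to C5, a perfect fourth (5 semitones).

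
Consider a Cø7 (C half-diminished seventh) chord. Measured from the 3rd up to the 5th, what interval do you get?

minor 3rd

The chord tones of Cø7 are C Eb Gb Bb.
The 3rd is Eb and the 5th is Gb.
From Eb to Gb: 3 semitones over a third = minor.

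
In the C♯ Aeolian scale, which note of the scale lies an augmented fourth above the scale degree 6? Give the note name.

D#

The scale is C♯ D♯ E F♯ G♯ A B.
The scale degree 6 is A; an augmented fourth above that is D♯ — scale degree 2.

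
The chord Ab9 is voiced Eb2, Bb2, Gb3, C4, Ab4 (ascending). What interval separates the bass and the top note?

P18

The outer voices are Eb2 and Ab4.
Eb up to Ab spans 18 letter names and 29 semitones — a perfect 18th.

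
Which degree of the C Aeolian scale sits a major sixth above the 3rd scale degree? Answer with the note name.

C

The scale is C D Eb F G Ab Bb.
The 3rd scale degree is Eb; a major sixth above that is C — scale degree 1.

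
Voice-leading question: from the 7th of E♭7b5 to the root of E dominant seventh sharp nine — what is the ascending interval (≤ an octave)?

The 7th of E♭7b5 is D♭; the root of E dominant seventh sharp nine is E.
From D♭ to E: 3 semitones over a second = augmented.

augmented second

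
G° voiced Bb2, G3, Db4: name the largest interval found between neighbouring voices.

Adjacent intervals: Bb2→G3 = major sixth; G3→Db4 = diminished fifth.
The largest is Bb2 to G3, a major sixth (9 semitones).

major sixth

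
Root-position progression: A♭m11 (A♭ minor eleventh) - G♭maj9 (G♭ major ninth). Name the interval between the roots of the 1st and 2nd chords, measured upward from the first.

minor seventh

The roots are A♭ and G♭.
From A♭ to G♭: 10 semitones over a seventh = minor.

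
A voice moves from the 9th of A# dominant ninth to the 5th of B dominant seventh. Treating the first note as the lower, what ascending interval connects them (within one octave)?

diminished 5th

A# dominant ninth has B# as its 9th, and B dominant seventh has F# as its 5th.
From B# to F#: 6 semitones over a fifth = diminished.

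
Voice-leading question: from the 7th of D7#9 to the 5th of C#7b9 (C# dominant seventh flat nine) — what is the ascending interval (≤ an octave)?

augmented fifth

D7#9 has C as its 7th, and C#7b9 (C# dominant seventh flat nine) has G# as its 5th.
C up to G# is 8 semitones, a half step wider than a perfect fifth, so the interval is augmented.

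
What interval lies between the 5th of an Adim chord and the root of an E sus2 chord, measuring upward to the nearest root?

The 5th of Adim is E♭; the root of E sus2 is E.
E♭ up to E is 1 semitone, a half step wider than a perfect unison, so the interval is augmented.

augmented 1st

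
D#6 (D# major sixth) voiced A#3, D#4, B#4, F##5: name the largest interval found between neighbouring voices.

Adjacent intervals: A#3→D#4 = perfect fourth; D#4→B#4 = major sixth; B#4→F##5 = perfect fifth.
The largest is D#4 to B#4, a major sixth (9 semitones).

major 6th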